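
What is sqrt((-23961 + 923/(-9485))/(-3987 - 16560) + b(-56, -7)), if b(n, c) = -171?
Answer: I*sqrt(716726118670794435)/64962765 ≈ 13.032*I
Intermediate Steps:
sqrt((-23961 + 923/(-9485))/(-3987 - 16560) + b(-56, -7)) = sqrt((-23961 + 923/(-9485))/(-3987 - 16560) - 171) = sqrt((-23961 + 923*(-1/9485))/(-20547) - 171) = sqrt((-23961 - 923/9485)*(-1/20547) - 171) = sqrt(-227271008/9485*(-1/20547) - 171) = sqrt(227271008/194888295 - 171) = sqrt(-33098627437/194888295) = I*sqrt(716726118670794435)/64962765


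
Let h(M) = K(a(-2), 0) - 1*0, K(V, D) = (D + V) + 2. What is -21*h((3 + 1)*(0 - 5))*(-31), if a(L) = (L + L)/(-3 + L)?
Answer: 9114/5 ≈ 1822.8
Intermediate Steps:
a(L) = 2*L/(-3 + L) (a(L) = (2*L)/(-3 + L) = 2*L/(-3 + L))
K(V, D) = 2 + D + V
h(M) = 14/5 (h(M) = (2 + 0 + 2*(-2)/(-3 - 2)) - 1*0 = (2 + 0 + 2*(-2)/(-5)) + 0 = (2 + 0 + 2*(-2)*(-⅕)) + 0 = (2 + 0 + ⅘) + 0 = 14/5 + 0 = 14/5)
-21*h((3 + 1)*(0 - 5))*(-31) = -21*14/5*(-31) = -294/5*(-31) = 9114/5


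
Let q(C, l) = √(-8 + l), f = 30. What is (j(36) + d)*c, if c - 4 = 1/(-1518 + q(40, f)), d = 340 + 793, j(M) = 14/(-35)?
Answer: 67777211/14963 - 809*√22/1645930 ≈ 4529.6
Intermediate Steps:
j(M) = -⅖ (j(M) = 14*(-1/35) = -⅖)
d = 1133
c = 4 + 1/(-1518 + √22) (c = 4 + 1/(-1518 + √(-8 + 30)) = 4 + 1/(-1518 + √22) ≈ 3.9993)
(j(36) + d)*c = (-⅖ + 1133)*(418895/104741 - √22/2304302) = 5663*(418895/104741 - √22/2304302)/5 = 67777211/14963 - 809*√22/1645930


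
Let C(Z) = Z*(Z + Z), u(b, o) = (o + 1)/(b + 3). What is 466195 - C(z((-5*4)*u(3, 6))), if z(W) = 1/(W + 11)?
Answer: 638220937/1369 ≈ 4.6620e+5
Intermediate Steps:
u(b, o) = (1 + o)/(3 + b)
z(W) = 1/(11 + W)
C(Z) = 2*Z² (C(Z) = Z*(2*Z) = 2*Z²)
466195 - C(z((-5*4)*u(3, 6))) = 466195 - 2*(1/(11 + (-5*4)*((1 + 6)/(3 + 3))))² = 466195 - 2*(1/(11 - 20*7/6))² = 466195 - 2*(1/(11 - 70/3))² = 466195 - 2*(1/(-37/3))² = 466195 - 2*(-3/37)² = 466195 - 2*9/1369 = 466195 - 1*18/1369 = 466195 - 18/1369 = 638220937/1369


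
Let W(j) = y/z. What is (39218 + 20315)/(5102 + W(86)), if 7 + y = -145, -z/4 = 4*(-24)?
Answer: 2857584/244877 ≈ 11.669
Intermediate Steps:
z = 384 (z = -16*(-24) = -4*(-96) = 384)
y = -152 (y = -7 - 145 = -152)
W(j) = -19/48 (W(j) = -152/384 = -152*1/384 = -19/48)
(39218 + 20315)/(5102 + W(86)) = (39218 + 20315)/(5102 - 19/48) = 59533/(244877/48) = 59533*(48/244877) = 2857584/244877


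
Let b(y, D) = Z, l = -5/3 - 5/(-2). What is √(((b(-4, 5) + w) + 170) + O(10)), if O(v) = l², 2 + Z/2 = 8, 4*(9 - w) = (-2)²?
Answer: √6865/6 ≈ 13.809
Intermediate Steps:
l = ⅚ (l = -5*⅓ - 5*(-½) = -5/3 + 5/2 = ⅚ ≈ 0.83333)
w = 8 (w = 9 - ¼*(-2)² = 9 - ¼*4 = 9 - 1 = 8)
Z = 12 (Z = -4 + 2*8 = -4 + 16 = 12)
b(y, D) = 12
O(v) = 25/36 (O(v) = (⅚)² = 25/36)
√(((b(-4, 5) + w) + 170) + O(10)) = √(((12 + 8) + 170) + 25/36) = √((20 + 170) + 25/36) = √(190 + 25/36) = √(6865/36) = √6865/6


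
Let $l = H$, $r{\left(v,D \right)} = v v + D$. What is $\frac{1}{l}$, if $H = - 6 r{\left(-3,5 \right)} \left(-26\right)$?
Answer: $\frac{1}{2184} \approx 0.00045788$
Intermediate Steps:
$r{\left(v,D \right)} = D + v^{2}$ ($r{\left(v,D \right)} = v^{2} + D = D + v^{2}$)
$H = 2184$ ($H = - 6 \left(5 + \left(-3\right)^{2}\right) \left(-26\right) = - 6 \left(5 + 9\right) \left(-26\right) = \left(-6\right) 14 \left(-26\right) = \left(-84\right) \left(-26\right) = 2184$)
$l = 2184$
$\frac{1}{l} = \frac{1}{2184}$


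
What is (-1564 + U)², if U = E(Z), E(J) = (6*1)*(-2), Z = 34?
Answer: 2483776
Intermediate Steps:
E(J) = -12 (E(J) = 6*(-2) = -12)
U = -12
(-1564 + U)² = (-1564 - 12)² = (-1576)² = 2483776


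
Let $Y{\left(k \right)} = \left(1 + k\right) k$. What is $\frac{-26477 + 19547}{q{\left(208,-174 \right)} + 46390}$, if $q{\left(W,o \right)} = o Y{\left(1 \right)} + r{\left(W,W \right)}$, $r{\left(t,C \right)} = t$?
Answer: $- \frac{693}{4625} \approx -0.14984$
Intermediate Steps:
$Y{\left(k \right)} = k \left(1 + k\right)$
$q{\left(W,o \right)} = W + 2 o$ ($q{\left(W,o \right)} = o 1 \left(1 + 1\right) + W = o 1 \cdot 2 + W = o 2 + W = 2 o + W = W + 2 o$)
$\frac{-26477 + 19547}{q{\left(208,-174 \right)} + 46390} = \frac{-26477 + 19547}{\left(208 + 2 \left(-174\right)\right) + 46390} = - \frac{6930}{\left(208 - 348\right) + 46390} = - \frac{6930}{-140 + 46390} = - \frac{6930}{46250} = \left(-6930\right) \frac{1}{46250} = - \frac{693}{4625}$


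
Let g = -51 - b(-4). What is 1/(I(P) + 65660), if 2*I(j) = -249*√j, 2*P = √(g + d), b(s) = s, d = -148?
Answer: 4/(262640 - 249*√2*195^(¼)*√I) ≈ 1.5284e-5 + 5.434e-8*I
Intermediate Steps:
g = -47 (g = -51 - 1*(-4) = -51 + 4 = -47)
P = I*√195/2 (P = √(-47 - 148)/2 = √(-195)/2 = (I*√195)/2 = I*√195/2 ≈ 6.9821*I)
I(j) = -249*√j/2 (I(j) = (-249*√j)/2 = -249*√j/2)
1/(I(P) + 65660) = 1/(-249*√2*195^(¼)*√I/2/2 + 65660) = 1/(-249*√2*195^(¼)*√I/4 + 65660) = 1/(65660 - 249*√2*195^(¼)*√I/4)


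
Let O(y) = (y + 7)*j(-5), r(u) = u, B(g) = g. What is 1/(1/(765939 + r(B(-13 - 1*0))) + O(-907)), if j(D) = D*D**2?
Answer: 765926/86166675001 ≈ 8.8889e-6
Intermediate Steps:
j(D) = D**3
O(y) = -875 - 125*y (O(y) = (y + 7)*(-5)**3 = (7 + y)*(-125) = -875 - 125*y)
1/(1/(765939 + r(B(-13 - 1*0))) + O(-907)) = 1/(1/(765939 + (-13 - 1*0)) + (-875 - 125*(-907))) = 1/(1/(765939 + (-13 + 0)) + (-875 + 113375)) = 1/(1/(765939 - 13) + 112500) = 1/(1/765926 + 112500) = 1/(86166675001/765926) = 765926/86166675001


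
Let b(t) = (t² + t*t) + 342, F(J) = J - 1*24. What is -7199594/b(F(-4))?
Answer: -3599797/955 ≈ -3769.4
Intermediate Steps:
F(J) = -24 + J (F(J) = J - 24 = -24 + J)
b(t) = 342 + 2*t² (b(t) = (t² + t²) + 342 = 2*t² + 342 = 342 + 2*t²)
-7199594/b(F(-4)) = -7199594/(342 + 2*(-24 - 4)²) = -7199594/(342 + 2*(-28)²) = -7199594/(342 + 2*784) = -7199594/(342 + 1568) = -7199594/1910 = -7199594*1/1910 = -3599797/955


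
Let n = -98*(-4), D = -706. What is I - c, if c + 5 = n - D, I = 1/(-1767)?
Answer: -1931332/1767 ≈ -1093.0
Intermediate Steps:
n = 392
I = -1/1767 ≈ -0.00056593
c = 1093 (c = -5 + (392 - 1*(-706)) = -5 + (392 + 706) = -5 + 1098 = 1093)
I - c = -1/1767 - 1*1093 = -1/1767 - 1093 = -1931332/1767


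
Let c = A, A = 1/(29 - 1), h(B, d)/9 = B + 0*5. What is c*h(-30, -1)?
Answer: -135/14 ≈ -9.6429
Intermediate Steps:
h(B, d) = 9*B (h(B, d) = 9*(B + 0*5) = 9*(B + 0) = 9*B)
A = 1/28 ≈ 0.035714
c = 1/28 ≈ 0.035714
c*h(-30, -1) = (9*(-30))/28 = (1/28)*(-270) = -135/14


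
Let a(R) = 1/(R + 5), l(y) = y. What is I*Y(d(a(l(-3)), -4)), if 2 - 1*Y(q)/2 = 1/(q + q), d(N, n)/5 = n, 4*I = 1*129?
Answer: 10449/80 ≈ 130.61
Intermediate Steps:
I = 129/4 (I = (1*129)/4 = (¼)*129 = 129/4 ≈ 32.250)
a(R) = 1/(5 + R)
d(N, n) = 5*n
Y(q) = 4 - 1/q (Y(q) = 4 - 2/(q + q) = 4 - 2*1/(2*q) = 4 - 1/q)
I*Y(d(a(l(-3)), -4)) = 129*(4 - 1/(5*(-4)))/4 = 129*(4 - 1/(-20))/4 = 129*(4 - 1*(-1/20))/4 = 129*(4 + 1/20)/4 = (129/4)*(81/20) = 10449/80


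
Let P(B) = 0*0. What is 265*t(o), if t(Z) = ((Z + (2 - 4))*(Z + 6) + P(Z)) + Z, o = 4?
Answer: 6360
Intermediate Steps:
P(B) = 0
t(Z) = Z + (-2 + Z)*(6 + Z) (t(Z) = ((Z + (2 - 4))*(Z + 6) + 0) + Z = ((Z - 2)*(6 + Z) + 0) + Z = ((-2 + Z)*(6 + Z) + 0) + Z = (-2 + Z)*(6 + Z) + Z = Z + (-2 + Z)*(6 + Z))
265*t(o) = 265*(-12 + 4**2 + 5*4) = 265*(-12 + 16 + 20) = 265*24 = 6360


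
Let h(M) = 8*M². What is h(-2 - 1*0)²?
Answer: 1024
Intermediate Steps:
h(-2 - 1*0)² = (8*(-2 - 1*0)²)² = (8*(-2 + 0)²)² = (8*(-2)²)² = (8*4)² = 32² = 1024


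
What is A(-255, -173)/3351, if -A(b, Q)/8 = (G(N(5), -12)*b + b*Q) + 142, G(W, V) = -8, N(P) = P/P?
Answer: -370376/3351 ≈ -110.53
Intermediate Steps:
N(P) = 1
A(b, Q) = -1136 + 64*b - 8*Q*b (A(b, Q) = -8*((-8*b + b*Q) + 142) = -8*((-8*b + Q*b) + 142) = -8*(142 - 8*b + Q*b) = -1136 + 64*b - 8*Q*b)
A(-255, -173)/3351 = (-1136 + 64*(-255) - 8*(-173)*(-255))/3351 = (-1136 - 16320 - 352920)*(1/3351) = -370376*1/3351 = -370376/3351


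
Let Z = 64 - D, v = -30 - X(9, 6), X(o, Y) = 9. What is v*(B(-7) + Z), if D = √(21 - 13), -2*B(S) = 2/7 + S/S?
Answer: -34593/14 + 78*√2 ≈ -2360.6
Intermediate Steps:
B(S) = -9/14 (B(S) = -(2/7 + S/S)/2 = -(2*(⅐) + 1)/2 = -(2/7 + 1)/2 = -½*9/7 = -9/14)
v = -39 (v = -30 - 1*9 = -30 - 9 = -39)
D = 2*√2 (D = √8 = 2*√2 ≈ 2.8284)
Z = 64 - 2*√2 ≈ 61.172
v*(B(-7) + Z) = -39*(-9/14 + (64 - 2*√2)) = -39*(887/14 - 2*√2) = -34593/14 + 78*√2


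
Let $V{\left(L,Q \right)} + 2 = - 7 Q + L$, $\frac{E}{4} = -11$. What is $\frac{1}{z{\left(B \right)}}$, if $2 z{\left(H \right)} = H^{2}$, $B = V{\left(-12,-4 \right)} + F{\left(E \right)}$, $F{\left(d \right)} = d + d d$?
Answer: $\frac{1}{1816418} \approx 5.5053 \cdot 10^{-7}$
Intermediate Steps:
$E = -44$ ($E = 4 \left(-11\right) = -44$)
$F{\left(d \right)} = d + d^{2}$
$V{\left(L,Q \right)} = -2 + L - 7 Q$ ($V{\left(L,Q \right)} = -2 + \left(- 7 Q + L\right) = -2 + \left(L - 7 Q\right) = -2 + L - 7 Q$)
$B = 1906$ ($B = \left(-2 - 12 - -28\right) - 44 \left(1 - 44\right) = \left(-2 - 12 + 28\right) - -1892 = 14 + 1892 = 1906$)
$z{\left(H \right)} = \frac{H^{2}}{2}$
$\frac{1}{z{\left(B \right)}} = \frac{1}{\frac{1}{2} \cdot 1906^{2}} = \frac{1}{\frac{1}{2} \cdot 3632836} = \frac{1}{1816418}$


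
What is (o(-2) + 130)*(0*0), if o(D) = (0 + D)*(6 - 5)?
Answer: 0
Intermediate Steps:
o(D) = D (o(D) = D*1 = D)
(o(-2) + 130)*(0*0) = (-2 + 130)*(0*0) = 128*0 = 0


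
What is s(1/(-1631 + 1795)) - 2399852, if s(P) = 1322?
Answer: -2398530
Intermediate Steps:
s(1/(-1631 + 1795)) - 2399852 = 1322 - 2399852 = -2398530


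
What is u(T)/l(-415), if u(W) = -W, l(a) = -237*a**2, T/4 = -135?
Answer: -36/2721155 ≈ -1.3230e-5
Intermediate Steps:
T = -540 (T = 4*(-135) = -540)
u(T)/l(-415) = (-1*(-540))/((-237*(-415)**2)) = 540/((-237*172225)) = 540/(-40817325) = 540*(-1/40817325) = -36/2721155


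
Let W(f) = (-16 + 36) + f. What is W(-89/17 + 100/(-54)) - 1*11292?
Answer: -5177101/459 ≈ -11279.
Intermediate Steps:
W(f) = 20 + f
W(-89/17 + 100/(-54)) - 1*11292 = (20 + (-89/17 + 100/(-54))) - 1*11292 = (20 + (-89*1/17 + 100*(-1/54))) - 11292 = (20 + (-89/17 - 50/27)) - 11292 = (20 - 3253/459) - 11292 = 5927/459 - 11292 = -5177101/459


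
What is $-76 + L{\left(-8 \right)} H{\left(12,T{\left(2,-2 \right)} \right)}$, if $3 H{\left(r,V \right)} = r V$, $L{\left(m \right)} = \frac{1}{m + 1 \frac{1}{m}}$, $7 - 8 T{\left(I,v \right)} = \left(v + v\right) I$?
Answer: $- \frac{1000}{13} \approx -76.923$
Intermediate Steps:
$T{\left(I,v \right)} = \frac{7}{8} - \frac{I v}{4}$ ($T{\left(I,v \right)} = \frac{7}{8} - \frac{\left(v + v\right) I}{8} = \frac{7}{8} - \frac{2 v I}{8} = \frac{7}{8} - \frac{2 I v}{8} = \frac{7}{8} - \frac{I v}{4}$)
$L{\left(m \right)} = \frac{1}{m + \frac{1}{m}}$
$H{\left(r,V \right)} = \frac{V r}{3}$ ($H{\left(r,V \right)} = \frac{r V}{3} = \frac{V r}{3}$)
$-76 + L{\left(-8 \right)} H{\left(12,T{\left(2,-2 \right)} \right)} = -76 + - \frac{8}{1 + \left(-8\right)^{2}} \cdot \frac{1}{3} \left(\frac{7}{8} - \frac{1}{2} \left(-2\right)\right) 12 = -76 + - \frac{8}{1 + 64} \cdot \frac{1}{3} \left(\frac{7}{8} + 1\right) 12 = -76 + - \frac{8}{65} \cdot \frac{1}{3} \cdot \frac{15}{8} \cdot 12 = -76 + \left(-8\right) \frac{1}{65} \cdot \frac{15}{2} = -76 - \frac{12}{13} = - \frac{1000}{13}$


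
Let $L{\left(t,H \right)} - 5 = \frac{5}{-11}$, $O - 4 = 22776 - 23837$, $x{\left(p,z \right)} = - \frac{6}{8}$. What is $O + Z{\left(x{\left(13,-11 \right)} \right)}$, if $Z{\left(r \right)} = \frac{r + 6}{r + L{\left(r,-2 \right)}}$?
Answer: $- \frac{176288}{167} \approx -1055.6$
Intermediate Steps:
$x{\left(p,z \right)} = - \frac{3}{4}$ ($x{\left(p,z \right)} = \left(-6\right) \frac{1}{8} = - \frac{3}{4}$)
$O = -1057$ ($O = 4 + \left(22776 - 23837\right) = 4 - 1061 = -1057$)
$L{\left(t,H \right)} = \frac{50}{11}$ ($L{\left(t,H \right)} = 5 + \frac{5}{-11} = 5 + 5 \left(- \frac{1}{11}\right) = 5 - \frac{5}{11} = \frac{50}{11}$)
$Z{\left(r \right)} = \frac{6 + r}{\frac{50}{11} + r}$ ($Z{\left(r \right)} = \frac{r + 6}{r + \frac{50}{11}} = \frac{6 + r}{\frac{50}{11} + r}$)
$O + Z{\left(x{\left(13,-11 \right)} \right)} = -1057 + \frac{11 \left(6 - \frac{3}{4}\right)}{50 + 11 \left(- \frac{3}{4}\right)} = -1057 + 11 \frac{1}{50 - \frac{33}{4}} \cdot \frac{21}{4} = -1057 + 11 \frac{1}{\frac{167}{4}} \cdot \frac{21}{4} = -1057 + 11 \cdot \frac{4}{167} \cdot \frac{21}{4} = -1057 + \frac{231}{167} = - \frac{176288}{167}$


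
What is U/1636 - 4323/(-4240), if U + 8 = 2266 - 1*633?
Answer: 3490607/1734160 ≈ 2.0129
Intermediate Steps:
U = 1625 (U = -8 + (2266 - 1*633) = -8 + (2266 - 633) = -8 + 1633 = 1625)
U/1636 - 4323/(-4240) = 1625/1636 - 4323/(-4240) = 1625*(1/1636) - 4323*(-1/4240) = 1625/1636 + 4323/4240 = 3490607/1734160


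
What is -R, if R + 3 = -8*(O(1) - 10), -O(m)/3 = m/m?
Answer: -101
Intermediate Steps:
O(m) = -3 (O(m) = -3*m/m = -3*1 = -3)
R = 101 (R = -3 - 8*(-3 - 10) = -3 - 8*(-13) = -3 + 104 = 101)
-R = -1*101 = -101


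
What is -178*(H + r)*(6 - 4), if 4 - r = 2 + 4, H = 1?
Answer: 356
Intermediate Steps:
r = -2 (r = 4 - (2 + 4) = 4 - 1*6 = 4 - 6 = -2)
-178*(H + r)*(6 - 4) = -178*(1 - 2)*(6 - 4) = -(-178)*2 = -178*(-2) = 356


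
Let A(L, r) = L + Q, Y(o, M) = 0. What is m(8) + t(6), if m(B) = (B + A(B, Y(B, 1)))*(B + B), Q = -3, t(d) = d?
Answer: 214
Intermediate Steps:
A(L, r) = -3 + L (A(L, r) = L - 3 = -3 + L)
m(B) = 2*B*(-3 + 2*B) (m(B) = (B + (-3 + B))*(B + B) = (-3 + 2*B)*(2*B) = 2*B*(-3 + 2*B))
m(8) + t(6) = 2*8*(-3 + 2*8) + 6 = 2*8*(-3 + 16) + 6 = 2*8*13 + 6 = 208 + 6 = 214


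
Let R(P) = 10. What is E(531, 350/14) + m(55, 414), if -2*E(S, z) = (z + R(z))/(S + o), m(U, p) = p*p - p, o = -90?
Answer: 21543727/126 ≈ 1.7098e+5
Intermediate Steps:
m(U, p) = p² - p
E(S, z) = -(10 + z)/(2*(-90 + S)) (E(S, z) = -(z + 10)/(2*(S - 90)) = -(10 + z)/(2*(-90 + S)))
E(531, 350/14) + m(55, 414) = (-10 - 350/14)/(2*(-90 + 531)) + 414*(-1 + 414) = (½)*(-10 - 350/14)/441 + 414*413 = (½)*(1/441)*(-10 - 1*25) + 170982 = (½)*(1/441)*(-10 - 25) + 170982 = (½)*(1/441)*(-35) + 170982 = -5/126 + 170982 = 21543727/126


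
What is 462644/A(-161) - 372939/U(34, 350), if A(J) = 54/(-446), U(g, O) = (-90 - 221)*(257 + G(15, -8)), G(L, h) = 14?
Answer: -8695227999619/2275587 ≈ -3.8211e+6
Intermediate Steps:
U(g, O) = -84281 (U(g, O) = (-90 - 221)*(257 + 14) = -311*271 = -84281)
A(J) = -27/223 (A(J) = 54*(-1/446) = -27/223)
462644/A(-161) - 372939/U(34, 350) = 462644/(-27/223) - 372939/(-84281) = 462644*(-223/27) - 372939*(-1/84281) = -103169612/27 + 372939/84281 = -8695227999619/2275587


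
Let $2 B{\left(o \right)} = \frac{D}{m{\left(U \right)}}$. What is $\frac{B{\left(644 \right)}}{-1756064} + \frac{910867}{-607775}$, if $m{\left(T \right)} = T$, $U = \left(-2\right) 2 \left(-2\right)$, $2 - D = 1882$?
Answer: $- \frac{3198938667851}{2134583595200} \approx -1.4986$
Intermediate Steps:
$D = -1880$ ($D = 2 - 1882 = -1880$)
$U = 8$ ($U = \left(-4\right) \left(-2\right) = 8$)
$B{\left(o \right)} = - \frac{235}{2}$ ($B{\left(o \right)} = \frac{\left(-1880\right) \frac{1}{8}}{2} = \frac{1}{2} \left(-235\right) = - \frac{235}{2}$)
$\frac{B{\left(644 \right)}}{-1756064} + \frac{910867}{-607775} = - \frac{235}{2 \left(-1756064\right)} + \frac{910867}{-607775} = \left(- \frac{235}{2}\right) \left(- \frac{1}{1756064}\right) + 910867 \left(- \frac{1}{607775}\right) = \frac{235}{3512128} - \frac{910867}{607775} = - \frac{3198938667851}{2134583595200}$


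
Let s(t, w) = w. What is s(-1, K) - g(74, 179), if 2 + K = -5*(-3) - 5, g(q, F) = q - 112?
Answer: 46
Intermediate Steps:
g(q, F) = -112 + q
K = 8 (K = -2 + (-5*(-3) - 5) = -2 + (15 - 5) = -2 + 10 = 8)
s(-1, K) - g(74, 179) = 8 - (-112 + 74) = 8 - 1*(-38) = 8 + 38 = 46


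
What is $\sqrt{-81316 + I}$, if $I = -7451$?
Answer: $3 i \sqrt{9863} \approx 297.94 i$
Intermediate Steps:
$\sqrt{-81316 + I} = \sqrt{-81316 - 7451} = \sqrt{-88767} = 3 i \sqrt{9863}$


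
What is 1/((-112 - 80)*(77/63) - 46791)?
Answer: -3/141077 ≈ -2.1265e-5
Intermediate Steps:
1/((-112 - 80)*(77/63) - 46791) = 1/(-14784/63 - 46791) = 1/(-192*11/9 - 46791) = 1/(-704/3 - 46791) = 1/(-141077/3) = -3/141077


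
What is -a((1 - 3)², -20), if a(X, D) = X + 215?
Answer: -219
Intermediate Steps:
a(X, D) = 215 + X
-a((1 - 3)², -20) = -(215 + (1 - 3)²) = -(215 + (-2)²) = -(215 + 4) = -1*219 = -219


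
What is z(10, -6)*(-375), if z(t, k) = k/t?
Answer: 225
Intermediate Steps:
z(10, -6)*(-375) = -6/10*(-375) = -6*1/10*(-375) = -3/5*(-375) = 225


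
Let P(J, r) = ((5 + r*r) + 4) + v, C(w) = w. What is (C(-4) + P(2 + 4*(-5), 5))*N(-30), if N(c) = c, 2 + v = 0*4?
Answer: -840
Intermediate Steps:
v = -2 (v = -2 + 0*4 = -2 + 0 = -2)
P(J, r) = 7 + r² (P(J, r) = ((5 + r*r) + 4) - 2 = ((5 + r²) + 4) - 2 = (9 + r²) - 2 = 7 + r²)
(C(-4) + P(2 + 4*(-5), 5))*N(-30) = (-4 + (7 + 5²))*(-30) = (-4 + (7 + 25))*(-30) = (-4 + 32)*(-30) = 28*(-30) = -840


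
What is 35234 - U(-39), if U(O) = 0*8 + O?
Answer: 35273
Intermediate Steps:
U(O) = O (U(O) = 0 + O = O)
35234 - U(-39) = 35234 - 1*(-39) = 35234 + 39 = 35273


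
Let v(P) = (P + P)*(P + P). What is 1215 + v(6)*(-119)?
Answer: -15921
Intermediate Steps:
v(P) = 4*P² (v(P) = (2*P)*(2*P) = 4*P²)
1215 + v(6)*(-119) = 1215 + (4*6²)*(-119) = 1215 + (4*36)*(-119) = 1215 + 144*(-119) = 1215 - 17136 = -15921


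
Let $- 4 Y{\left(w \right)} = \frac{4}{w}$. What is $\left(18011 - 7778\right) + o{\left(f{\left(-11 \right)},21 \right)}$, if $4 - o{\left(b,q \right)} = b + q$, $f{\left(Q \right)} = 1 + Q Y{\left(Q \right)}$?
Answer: $10216$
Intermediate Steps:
$Y{\left(w \right)} = - \frac{1}{w}$ ($Y{\left(w \right)} = - \frac{4 \frac{1}{w}}{4} = - \frac{1}{w}$)
$f{\left(Q \right)} = 0$ ($f{\left(Q \right)} = 1 + Q \left(- \frac{1}{Q}\right) = 1 - 1 = 0$)
$o{\left(b,q \right)} = 4 - b - q$ ($o{\left(b,q \right)} = 4 - \left(b + q\right) = 4 - b - q$)
$\left(18011 - 7778\right) + o{\left(f{\left(-11 \right)},21 \right)} = \left(18011 - 7778\right) - 17 = 10233 + \left(4 + 0 - 21\right) = 10233 - 17 = 10216$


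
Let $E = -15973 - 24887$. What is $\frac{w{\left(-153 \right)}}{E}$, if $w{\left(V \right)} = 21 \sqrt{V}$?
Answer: $- \frac{7 i \sqrt{17}}{4540} \approx - 0.0063572 i$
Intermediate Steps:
$E = -40860$ ($E = -15973 - 24887 = -40860$)
$\frac{w{\left(-153 \right)}}{E} = \frac{21 \sqrt{-153}}{-40860} = 21 \cdot 3 i \sqrt{17} \left(- \frac{1}{40860}\right) = 63 i \sqrt{17} \left(- \frac{1}{40860}\right) = - \frac{7 i \sqrt{17}}{4540}$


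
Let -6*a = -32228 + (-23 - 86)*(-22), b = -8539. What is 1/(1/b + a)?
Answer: 25617/127359182 ≈ 0.00020114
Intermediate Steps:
a = 14915/3 (a = -(-32228 + (-23 - 86)*(-22))/6 = -(-32228 - 109*(-22))/6 = -(-32228 + 2398)/6 = -⅙*(-29830) = 14915/3 ≈ 4971.7)
1/(1/b + a) = 1/(1/(-8539) + 14915/3) = 1/(-1/8539 + 14915/3) = 1/(127359182/25617) = 25617/127359182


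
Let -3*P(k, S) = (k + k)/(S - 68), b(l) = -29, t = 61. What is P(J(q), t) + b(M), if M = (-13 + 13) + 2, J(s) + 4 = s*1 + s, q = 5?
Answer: -199/7 ≈ -28.429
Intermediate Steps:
J(s) = -4 + 2*s (J(s) = -4 + (s*1 + s) = -4 + (s + s) = -4 + 2*s)
M = 2 (M = 0 + 2 = 2)
P(k, S) = -2*k/(3*(-68 + S)) (P(k, S) = -(k + k)/(3*(S - 68)) = -2*k/(3*(-68 + S)))
P(J(q), t) + b(M) = -2*(-4 + 2*5)/(-204 + 3*61) - 29 = -2*(-4 + 10)/(-204 + 183) - 29 = -2*6/(-21) - 29 = -2*6*(-1/21) - 29 = 4/7 - 29 = -199/7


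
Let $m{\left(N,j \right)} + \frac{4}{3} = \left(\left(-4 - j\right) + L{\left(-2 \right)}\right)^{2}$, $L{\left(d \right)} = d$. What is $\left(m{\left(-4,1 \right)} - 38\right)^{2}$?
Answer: $\frac{841}{9} \approx 93.444$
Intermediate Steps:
$m{\left(N,j \right)} = - \frac{4}{3} + \left(-6 - j\right)^{2}$ ($m{\left(N,j \right)} = - \frac{4}{3} + \left(\left(-4 - j\right) - 2\right)^{2} = - \frac{4}{3} + \left(-6 - j\right)^{2}$)
$\left(m{\left(-4,1 \right)} - 38\right)^{2} = \left(\left(- \frac{4}{3} + \left(6 + 1\right)^{2}\right) - 38\right)^{2} = \left(\left(- \frac{4}{3} + 7^{2}\right) - 38\right)^{2} = \left(\left(- \frac{4}{3} + 49\right) - 38\right)^{2} = \left(\frac{143}{3} - 38\right)^{2} = \left(\frac{29}{3}\right)^{2} = \frac{841}{9}$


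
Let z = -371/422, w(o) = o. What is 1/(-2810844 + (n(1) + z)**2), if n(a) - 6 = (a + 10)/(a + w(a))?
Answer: -44521/125136563643 ≈ -3.5578e-7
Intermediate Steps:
n(a) = 6 + (10 + a)/(2*a) (n(a) = 6 + (a + 10)/(a + a) = 6 + (10 + a)/((2*a)) = 6 + (10 + a)*(1/(2*a)) = 6 + (10 + a)/(2*a))
z = -371/422 (z = -371*1/422 = -371/422 ≈ -0.87915)
1/(-2810844 + (n(1) + z)**2) = 1/(-2810844 + ((13/2 + 5/1) - 371/422)**2) = 1/(-2810844 + ((13/2 + 5*1) - 371/422)**2) = 1/(-2810844 + ((13/2 + 5) - 371/422)**2) = 1/(-2810844 + (23/2 - 371/422)**2) = 1/(-2810844 + (2241/211)**2) = 1/(-2810844 + 5022081/44521) = 1/(-125136563643/44521) = -44521/125136563643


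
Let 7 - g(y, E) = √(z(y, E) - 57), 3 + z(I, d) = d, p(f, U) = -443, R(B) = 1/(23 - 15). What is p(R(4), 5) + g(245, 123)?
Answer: -436 - 3*√7 ≈ -443.94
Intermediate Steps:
R(B) = ⅛ (R(B) = 1/8 = ⅛)
z(I, d) = -3 + d
g(y, E) = 7 - √(-60 + E) (g(y, E) = 7 - √((-3 + E) - 57) = 7 - √(-60 + E))
p(R(4), 5) + g(245, 123) = -443 + (7 - √(-60 + 123)) = -443 + (7 - √63) = -443 + (7 - 3*√7) = -436 - 3*√7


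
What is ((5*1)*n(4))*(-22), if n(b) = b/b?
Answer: -110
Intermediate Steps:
n(b) = 1
((5*1)*n(4))*(-22) = ((5*1)*1)*(-22) = (5*1)*(-22) = 5*(-22) = -110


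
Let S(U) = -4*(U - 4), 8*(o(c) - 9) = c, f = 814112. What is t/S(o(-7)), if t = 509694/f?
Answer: -4471/117832 ≈ -0.037944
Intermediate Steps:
o(c) = 9 + c/8
t = 13413/21424 (t = 509694/814112 = 509694*(1/814112) = 13413/21424 ≈ 0.62607)
S(U) = 16 - 4*U (S(U) = -4*(-4 + U) = 16 - 4*U)
t/S(o(-7)) = 13413/(21424*(16 - 4*(9 + (⅛)*(-7)))) = 13413/(21424*(16 - 4*(9 - 7/8))) = 13413/(21424*(16 - 4*65/8)) = 13413/(21424*(16 - 65/2)) = 13413/(21424*(-33/2)) = (13413/21424)*(-2/33) = -4471/117832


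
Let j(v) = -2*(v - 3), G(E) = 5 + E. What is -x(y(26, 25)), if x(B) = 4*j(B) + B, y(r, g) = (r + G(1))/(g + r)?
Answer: -1000/51 ≈ -19.608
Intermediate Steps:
j(v) = 6 - 2*v (j(v) = -2*(-3 + v) = 6 - 2*v)
y(r, g) = (6 + r)/(g + r) (y(r, g) = (r + (5 + 1))/(g + r) = (r + 6)/(g + r) = (6 + r)/(g + r))
x(B) = 24 - 7*B (x(B) = 4*(6 - 2*B) + B = (24 - 8*B) + B = 24 - 7*B)
-x(y(26, 25)) = -(24 - 7*(6 + 26)/(25 + 26)) = -(24 - 7*32/51) = -(24 - 224/51) = -1*1000/51 = -1000/51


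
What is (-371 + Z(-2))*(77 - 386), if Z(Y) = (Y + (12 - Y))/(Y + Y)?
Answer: 115566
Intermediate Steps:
Z(Y) = 6/Y (Z(Y) = 12/((2*Y)) = 12*(1/(2*Y)) = 6/Y)
(-371 + Z(-2))*(77 - 386) = (-371 + 6/(-2))*(77 - 386) = (-371 + 6*(-½))*(-309) = (-371 - 3)*(-309) = -374*(-309) = 115566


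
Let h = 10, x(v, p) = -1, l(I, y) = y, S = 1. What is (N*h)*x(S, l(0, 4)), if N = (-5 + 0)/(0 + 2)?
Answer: 25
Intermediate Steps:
N = -5/2 ≈ -2.5000
(N*h)*x(S, l(0, 4)) = -5/2*10*(-1) = -25*(-1) = 25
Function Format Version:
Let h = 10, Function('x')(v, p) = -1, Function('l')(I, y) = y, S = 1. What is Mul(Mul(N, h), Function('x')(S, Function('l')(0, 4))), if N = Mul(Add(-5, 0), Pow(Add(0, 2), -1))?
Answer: 25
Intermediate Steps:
N = Rational(-5, 2) (N = Mul(-5, Pow(2, -1)) = Mul(-5, Rational(1, 2)) = Rational(-5, 2) ≈ -2.5000)
Mul(Mul(N, h), Function('x')(S, Function('l')(0, 4))) = Mul(Mul(Rational(-5, 2), 10), -1) = Mul(-25, -1) = 25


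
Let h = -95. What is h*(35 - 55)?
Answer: 1900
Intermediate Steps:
h*(35 - 55) = -95*(35 - 55) = -95*(-20) = 1900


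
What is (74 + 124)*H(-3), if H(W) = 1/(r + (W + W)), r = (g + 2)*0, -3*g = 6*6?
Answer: -33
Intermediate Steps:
g = -12 (g = -2*6 = -⅓*36 = -12)
r = 0 (r = (-12 + 2)*0 = -10*0 = 0)
H(W) = 1/(2*W) (H(W) = 1/(0 + (W + W)) = 1/(0 + 2*W) = 1/(2*W))
(74 + 124)*H(-3) = (74 + 124)*((½)/(-3)) = 198*((½)*(-⅓)) = 198*(-⅙) = -33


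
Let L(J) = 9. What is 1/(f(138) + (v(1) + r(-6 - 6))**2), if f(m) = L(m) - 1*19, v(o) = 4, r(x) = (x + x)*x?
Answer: 1/85254 ≈ 1.1730e-5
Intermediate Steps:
r(x) = 2*x**2 (r(x) = (2*x)*x = 2*x**2)
f(m) = -10 (f(m) = 9 - 1*19 = 9 - 19 = -10)
1/(f(138) + (v(1) + r(-6 - 6))**2) = 1/(-10 + (4 + 2*(-6 - 6)**2)**2) = 1/(-10 + (4 + 2*(-12)**2)**2) = 1/(-10 + (4 + 2*144)**2) = 1/(-10 + (4 + 288)**2) = 1/(-10 + 292**2) = 1/(-10 + 85264) = 1/85254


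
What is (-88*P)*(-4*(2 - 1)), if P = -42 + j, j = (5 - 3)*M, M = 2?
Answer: -13376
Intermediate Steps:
j = 4 (j = (5 - 3)*2 = 2*2 = 4)
P = -38 (P = -42 + 4 = -38)
(-88*P)*(-4*(2 - 1)) = (-88*(-38))*(-4*(2 - 1)) = 3344*(-4*1) = 3344*(-4) = -13376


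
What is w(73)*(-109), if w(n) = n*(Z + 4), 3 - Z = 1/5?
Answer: -270538/5 ≈ -54108.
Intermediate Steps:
Z = 14/5 (Z = 3 - 1/5 = 3 - 1*⅕ = 3 - ⅕ = 14/5 ≈ 2.8000)
w(n) = 34*n/5 (w(n) = n*(14/5 + 4) = n*(34/5) = 34*n/5)
w(73)*(-109) = ((34/5)*73)*(-109) = (2482/5)*(-109) = -270538/5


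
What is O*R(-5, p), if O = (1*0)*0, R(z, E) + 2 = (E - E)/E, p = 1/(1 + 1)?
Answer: 0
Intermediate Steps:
p = ½ (p = 1/2 = ½ ≈ 0.50000)
R(z, E) = -2 (R(z, E) = -2 + (E - E)/E = -2 + 0/E = -2 + 0 = -2)
O = 0 (O = 0*0 = 0)
O*R(-5, p) = 0*(-2) = 0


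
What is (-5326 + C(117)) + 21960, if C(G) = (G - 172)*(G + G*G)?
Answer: -742696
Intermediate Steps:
C(G) = (-172 + G)*(G + G²)
(-5326 + C(117)) + 21960 = (-5326 + 117*(-172 + 117² - 171*117)) + 21960 = (-5326 + 117*(-172 + 13689 - 20007)) + 21960 = (-5326 + 117*(-6490)) + 21960 = (-5326 - 759330) + 21960 = -764656 + 21960 = -742696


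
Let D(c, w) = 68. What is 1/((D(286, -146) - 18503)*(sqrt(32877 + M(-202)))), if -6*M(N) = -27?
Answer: -sqrt(14614)/404113635 ≈ -2.9914e-7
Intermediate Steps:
M(N) = 9/2 (M(N) = -1/6*(-27) = 9/2)
1/((D(286, -146) - 18503)*(sqrt(32877 + M(-202)))) = 1/((68 - 18503)*(sqrt(32877 + 9/2))) = 1/((-18435)*(sqrt(65763/2))) = -sqrt(14614)/21921/18435 = -sqrt(14614)/404113635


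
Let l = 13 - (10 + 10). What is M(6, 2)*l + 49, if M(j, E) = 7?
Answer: 0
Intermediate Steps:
l = -7 (l = 13 - 1*20 = 13 - 20 = -7)
M(6, 2)*l + 49 = 7*(-7) + 49 = -49 + 49 = 0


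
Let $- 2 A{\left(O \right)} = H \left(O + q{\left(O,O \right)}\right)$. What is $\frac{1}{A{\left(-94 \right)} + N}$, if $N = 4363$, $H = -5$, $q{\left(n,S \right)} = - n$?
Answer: $\frac{1}{4363} \approx 0.0002292$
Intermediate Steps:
$A{\left(O \right)} = 0$ ($A{\left(O \right)} = - \frac{\left(-5\right) \left(O - O\right)}{2} = - \frac{\left(-5\right) 0}{2} = \left(- \frac{1}{2}\right) 0 = 0$)
$\frac{1}{A{\left(-94 \right)} + N} = \frac{1}{0 + 4363} = \frac{1}{4363}$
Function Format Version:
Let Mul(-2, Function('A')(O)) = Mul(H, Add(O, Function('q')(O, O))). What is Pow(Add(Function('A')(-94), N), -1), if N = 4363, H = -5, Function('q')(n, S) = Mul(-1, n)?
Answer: Rational(1, 4363) ≈ 0.00022920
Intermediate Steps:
Function('A')(O) = 0 (Function('A')(O) = Mul(Rational(-1, 2), Mul(-5, Add(O, Mul(-1, O)))) = Mul(Rational(-1, 2), Mul(-5, 0)) = Mul(Rational(-1, 2), 0) = 0)
Pow(Add(Function('A')(-94), N), -1) = Pow(Add(0, 4363), -1) = Pow(4363, -1) = Rational(1, 4363)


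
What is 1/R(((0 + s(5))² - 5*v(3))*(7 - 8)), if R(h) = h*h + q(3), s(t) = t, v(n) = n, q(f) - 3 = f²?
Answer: 1/112 ≈ 0.0089286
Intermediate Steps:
q(f) = 3 + f²
R(h) = 12 + h² (R(h) = h*h + (3 + 3²) = h² + (3 + 9) = h² + 12 = 12 + h²)
1/R(((0 + s(5))² - 5*v(3))*(7 - 8)) = 1/(12 + (((0 + 5)² - 5*3)*(7 - 8))²) = 1/(12 + ((5² - 15)*(-1))²) = 1/(12 + ((25 - 15)*(-1))²) = 1/(12 + (10*(-1))²) = 1/(12 + (-10)²) = 1/(12 + 100) = 1/112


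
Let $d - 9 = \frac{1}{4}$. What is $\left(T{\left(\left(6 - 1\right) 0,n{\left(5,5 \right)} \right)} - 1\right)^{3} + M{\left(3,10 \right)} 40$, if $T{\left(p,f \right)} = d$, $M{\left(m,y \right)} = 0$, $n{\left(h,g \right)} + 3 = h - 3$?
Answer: $\frac{35937}{64} \approx 561.52$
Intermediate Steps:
$n{\left(h,g \right)} = -6 + h$ ($n{\left(h,g \right)} = -3 + \left(h - 3\right) = -3 + \left(-3 + h\right) = -6 + h$)
$d = \frac{37}{4}$ ($d = 9 + \frac{1}{4} = \frac{37}{4} \approx 9.25$)
$T{\left(p,f \right)} = \frac{37}{4}$
$\left(T{\left(\left(6 - 1\right) 0,n{\left(5,5 \right)} \right)} - 1\right)^{3} + M{\left(3,10 \right)} 40 = \left(\frac{37}{4} - 1\right)^{3} + 0 \cdot 40 = \left(\frac{37}{4} - 1\right)^{3} + 0 = \left(\frac{33}{4}\right)^{3} + 0 = \frac{35937}{64} + 0 = \frac{35937}{64}$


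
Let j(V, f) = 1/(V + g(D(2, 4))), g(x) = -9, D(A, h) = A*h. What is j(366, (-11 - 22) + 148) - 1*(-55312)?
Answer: 19746385/357 ≈ 55312.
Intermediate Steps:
j(V, f) = 1/(-9 + V) (j(V, f) = 1/(V - 9) = 1/(-9 + V))
j(366, (-11 - 22) + 148) - 1*(-55312) = 1/(-9 + 366) - 1*(-55312) = 1/357 + 55312 = 19746385/357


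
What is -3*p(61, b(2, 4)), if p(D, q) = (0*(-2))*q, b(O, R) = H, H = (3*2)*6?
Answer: 0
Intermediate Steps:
H = 36 (H = 6*6 = 36)
b(O, R) = 36
p(D, q) = 0 (p(D, q) = 0*q = 0)
-3*p(61, b(2, 4)) = -3*0 = 0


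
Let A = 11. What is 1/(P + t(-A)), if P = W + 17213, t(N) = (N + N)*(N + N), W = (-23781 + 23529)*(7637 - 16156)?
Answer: 1/2164485 ≈ 4.6200e-7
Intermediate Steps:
W = 2146788 (W = -252*(-8519) = 2146788)
t(N) = 4*N**2 (t(N) = (2*N)*(2*N) = 4*N**2)
P = 2164001 (P = 2146788 + 17213 = 2164001)
1/(P + t(-A)) = 1/(2164001 + 4*(-1*11)**2) = 1/(2164001 + 4*(-11)**2) = 1/(2164001 + 4*121) = 1/(2164001 + 484) = 1/2164485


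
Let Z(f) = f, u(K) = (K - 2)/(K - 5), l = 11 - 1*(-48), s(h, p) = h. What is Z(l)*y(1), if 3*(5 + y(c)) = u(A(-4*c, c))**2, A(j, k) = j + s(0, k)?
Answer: -7729/27 ≈ -286.26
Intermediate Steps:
l = 59 (l = 11 + 48 = 59)
A(j, k) = j (A(j, k) = j + 0 = j)
u(K) = (-2 + K)/(-5 + K)
y(c) = -5 + (-2 - 4*c)**2/(3*(-5 - 4*c)**2) (y(c) = -5 + ((-2 - 4*c)/(-5 - 4*c))**2/3 = -5 + ((-2 - 4*c)**2/(-5 - 4*c)**2)/3 = -5 + (-2 - 4*c)**2/(3*(-5 - 4*c)**2))
Z(l)*y(1) = 59*((-371 - 584*1 - 224*1**2)/(3*(25 + 16*1**2 + 40*1))) = 59*((-371 - 584 - 224*1)/(3*(25 + 16*1 + 40))) = 59*((-371 - 584 - 224)/(3*(25 + 16 + 40))) = 59*((1/3)*(-1179)/81) = 59*((1/3)*(1/81)*(-1179)) = 59*(-131/27) = -7729/27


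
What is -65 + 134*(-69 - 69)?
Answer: -18557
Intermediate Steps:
-65 + 134*(-69 - 69) = -65 + 134*(-138) = -65 - 18492 = -18557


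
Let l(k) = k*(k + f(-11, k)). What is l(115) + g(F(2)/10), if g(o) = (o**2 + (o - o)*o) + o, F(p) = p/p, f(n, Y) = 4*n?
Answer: 816511/100 ≈ 8165.1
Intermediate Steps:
l(k) = k*(-44 + k) (l(k) = k*(k + 4*(-11)) = k*(k - 44) = k*(-44 + k))
F(p) = 1
g(o) = o + o**2 (g(o) = (o**2 + 0*o) + o = (o**2 + 0) + o = o**2 + o = o + o**2)
l(115) + g(F(2)/10) = 115*(-44 + 115) + (1/10)*(1 + 1/10) = 115*71 + (1*(1/10))*(1 + 1*(1/10)) = 8165 + (1 + 1/10)/10 = 8165 + (1/10)*(11/10) = 8165 + 11/100 = 816511/100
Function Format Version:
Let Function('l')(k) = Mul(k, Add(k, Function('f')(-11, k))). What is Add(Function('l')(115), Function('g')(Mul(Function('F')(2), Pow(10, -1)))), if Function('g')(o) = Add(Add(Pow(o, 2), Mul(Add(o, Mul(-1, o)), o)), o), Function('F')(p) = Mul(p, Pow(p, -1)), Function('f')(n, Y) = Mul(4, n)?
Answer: Rational(816511, 100) ≈ 8165.1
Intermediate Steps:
Function('l')(k) = Mul(k, Add(-44, k)) (Function('l')(k) = Mul(k, Add(k, Mul(4, -11))) = Mul(k, Add(k, -44)) = Mul(k, Add(-44, k)))
Function('F')(p) = 1
Function('g')(o) = Add(o, Pow(o, 2)) (Function('g')(o) = Add(Add(Pow(o, 2), Mul(0, o)), o) = Add(Add(Pow(o, 2), 0), o) = Add(Pow(o, 2), o) = Add(o, Pow(o, 2)))
Add(Function('l')(115), Function('g')(Mul(Function('F')(2), Pow(10, -1)))) = Add(Mul(115, Add(-44, 115)), Mul(Mul(1, Pow(10, -1)), Add(1, Mul(1, Pow(10, -1))))) = Add(Mul(115, 71), Mul(Mul(1, Rational(1, 10)), Add(1, Mul(1, Rational(1, 10))))) = Add(8165, Mul(Rational(1, 10), Add(1, Rational(1, 10)))) = Add(8165, Mul(Rational(1, 10), Rational(11, 10))) = Add(8165, Rational(11, 100)) = Rational(816511, 100)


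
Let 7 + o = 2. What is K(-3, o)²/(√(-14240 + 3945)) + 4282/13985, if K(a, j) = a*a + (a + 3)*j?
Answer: 4282/13985 - 81*I*√10295/10295 ≈ 0.30619 - 0.79831*I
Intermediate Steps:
o = -5 (o = -7 + 2 = -5)
K(a, j) = a² + j*(3 + a) (K(a, j) = a² + (3 + a)*j = a² + j*(3 + a))
K(-3, o)²/(√(-14240 + 3945)) + 4282/13985 = ((-3)² + 3*(-5) - 3*(-5))²/(√(-14240 + 3945)) + 4282/13985 = (9 - 15 + 15)²/(√(-10295)) + 4282*(1/13985) = 9²/((I*√10295)) + 4282/13985 = 81*(-I*√10295/10295) + 4282/13985 = -81*I*√10295/10295 + 4282/13985 = 4282/13985 - 81*I*√10295/10295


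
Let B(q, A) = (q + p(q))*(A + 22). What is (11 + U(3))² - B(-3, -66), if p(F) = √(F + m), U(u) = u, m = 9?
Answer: 64 + 44*√6 ≈ 171.78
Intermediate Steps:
p(F) = √(9 + F) (p(F) = √(F + 9) = √(9 + F))
B(q, A) = (22 + A)*(q + √(9 + q)) (B(q, A) = (q + √(9 + q))*(A + 22) = (q + √(9 + q))*(22 + A) = (22 + A)*(q + √(9 + q)))
(11 + U(3))² - B(-3, -66) = (11 + 3)² - (22*(-3) + 22*√(9 - 3) - 66*(-3) - 66*√(9 - 3)) = 14² - (-66 + 22*√6 + 198 - 66*√6) = 196 - (132 - 44*√6) = 196 + (-132 + 44*√6) = 64 + 44*√6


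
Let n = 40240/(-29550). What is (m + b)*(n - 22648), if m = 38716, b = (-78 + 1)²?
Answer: -597607826656/591 ≈ -1.0112e+9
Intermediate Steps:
b = 5929 (b = (-77)² = 5929)
n = -4024/2955 (n = 40240*(-1/29550) = -4024/2955 ≈ -1.3618)
(m + b)*(n - 22648) = (38716 + 5929)*(-4024/2955 - 22648) = 44645*(-66928864/2955) = -597607826656/591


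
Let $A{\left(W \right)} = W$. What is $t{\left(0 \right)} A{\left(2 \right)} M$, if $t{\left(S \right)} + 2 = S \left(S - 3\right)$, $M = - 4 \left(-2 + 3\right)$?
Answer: $16$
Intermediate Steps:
$M = -4$ ($M = \left(-4\right) 1 = -4$)
$t{\left(S \right)} = -2 + S \left(-3 + S\right)$ ($t{\left(S \right)} = -2 + S \left(S - 3\right) = -2 + S \left(-3 + S\right)$)
$t{\left(0 \right)} A{\left(2 \right)} M = \left(-2 + 0^{2} - 0\right) 2 \left(-4\right) = \left(-2 + 0 + 0\right) 2 \left(-4\right) = \left(-2\right) 2 \left(-4\right) = \left(-4\right) \left(-4\right) = 16$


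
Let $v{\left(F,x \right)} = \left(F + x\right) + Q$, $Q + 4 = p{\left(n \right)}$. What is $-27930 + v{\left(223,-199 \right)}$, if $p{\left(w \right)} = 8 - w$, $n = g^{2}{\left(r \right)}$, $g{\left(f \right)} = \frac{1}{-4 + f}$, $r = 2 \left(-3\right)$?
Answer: $- \frac{2790201}{100} \approx -27902.0$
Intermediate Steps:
$r = -6$
$n = \frac{1}{100}$ ($n = \left(\frac{1}{-4 - 6}\right)^{2} = \left(\frac{1}{-10}\right)^{2} = \left(- \frac{1}{10}\right)^{2} = \frac{1}{100} \approx 0.01$)
$Q = \frac{399}{100}$ ($Q = -4 + \left(8 - \frac{1}{100}\right) = -4 + \frac{799}{100} = \frac{399}{100} \approx 3.99$)
$v{\left(F,x \right)} = \frac{399}{100} + F + x$ ($v{\left(F,x \right)} = \left(F + x\right) + \frac{399}{100} = \frac{399}{100} + F + x$)
$-27930 + v{\left(223,-199 \right)} = -27930 + \left(\frac{399}{100} + 223 - 199\right) = -27930 + \frac{2799}{100} = - \frac{2790201}{100}$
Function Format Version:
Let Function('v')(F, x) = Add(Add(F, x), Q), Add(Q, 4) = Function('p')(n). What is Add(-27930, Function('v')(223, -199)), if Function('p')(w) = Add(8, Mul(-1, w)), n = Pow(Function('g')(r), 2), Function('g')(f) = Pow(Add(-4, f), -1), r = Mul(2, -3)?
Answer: Rational(-2790201, 100) ≈ -27902.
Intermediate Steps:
r = -6
n = Rational(1, 100) (n = Pow(Pow(Add(-4, -6), -1), 2) = Pow(Pow(-10, -1), 2) = Pow(Rational(-1, 10), 2) = Rational(1, 100) ≈ 0.010000)
Q = Rational(399, 100) (Q = Add(-4, Add(8, Mul(-1, Rational(1, 100)))) = Add(-4, Add(8, Rational(-1, 100))) = Add(-4, Rational(799, 100)) = Rational(399, 100) ≈ 3.9900)
Function('v')(F, x) = Add(Rational(399, 100), F, x) (Function('v')(F, x) = Add(Add(F, x), Rational(399, 100)) = Add(Rational(399, 100), F, x))
Add(-27930, Function('v')(223, -199)) = Add(-27930, Add(Rational(399, 100), 223, -199)) = Add(-27930, Rational(2799, 100)) = Rational(-2790201, 100)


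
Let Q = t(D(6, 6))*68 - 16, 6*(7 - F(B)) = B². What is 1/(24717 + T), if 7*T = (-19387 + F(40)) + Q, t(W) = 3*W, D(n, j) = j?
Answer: 21/463741 ≈ 4.5284e-5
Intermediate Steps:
F(B) = 7 - B²/6
Q = 1208 (Q = (3*6)*68 - 16 = 18*68 - 16 = 1224 - 16 = 1208)
T = -55316/21 (T = ((-19387 + (7 - ⅙*40²)) + 1208)/7 = ((-19387 + (7 - ⅙*1600)) + 1208)/7 = ((-19387 + (7 - 800/3)) + 1208)/7 = ((-19387 - 779/3) + 1208)/7 = (-58940/3 + 1208)/7 = (⅐)*(-55316/3) = -55316/21 ≈ -2634.1)
1/(24717 + T) = 1/(24717 - 55316/21) = 1/(463741/21) = 21/463741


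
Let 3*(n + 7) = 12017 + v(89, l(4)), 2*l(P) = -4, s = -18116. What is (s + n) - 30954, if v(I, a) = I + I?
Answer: -45012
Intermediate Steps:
l(P) = -2 (l(P) = (1/2)*(-4) = -2)
v(I, a) = 2*I
n = 4058 (n = -7 + (12017 + 2*89)/3 = -7 + (12017 + 178)/3 = -7 + (1/3)*12195 = -7 + 4065 = 4058)
(s + n) - 30954 = (-18116 + 4058) - 30954 = -14058 - 30954 = -45012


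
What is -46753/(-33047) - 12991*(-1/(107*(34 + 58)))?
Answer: 127078587/46473524 ≈ 2.7344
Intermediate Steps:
-46753/(-33047) - 12991*(-1/(107*(34 + 58))) = -46753*(-1/33047) - 12991/(92*(-107)) = 6679/4721 - 12991/(-9844) = 6679/4721 - 12991*(-1/9844) = 6679/4721 + 12991/9844 = 127078587/46473524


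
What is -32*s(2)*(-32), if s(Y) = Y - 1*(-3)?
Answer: 5120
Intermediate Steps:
s(Y) = 3 + Y (s(Y) = Y + 3 = 3 + Y)
-32*s(2)*(-32) = -32*(3 + 2)*(-32) = -32*5*(-32) = -160*(-32) = 5120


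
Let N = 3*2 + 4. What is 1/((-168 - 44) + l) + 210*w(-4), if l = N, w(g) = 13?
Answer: 551459/202 ≈ 2730.0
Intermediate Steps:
N = 10 (N = 6 + 4 = 10)
l = 10
1/((-168 - 44) + l) + 210*w(-4) = 1/((-168 - 44) + 10) + 210*13 = 1/(-212 + 10) + 2730 = 1/(-202) + 2730 = -1/202 + 2730 = 551459/202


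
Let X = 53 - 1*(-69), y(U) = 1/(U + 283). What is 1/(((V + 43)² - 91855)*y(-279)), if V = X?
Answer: -2/32315 ≈ -6.1891e-5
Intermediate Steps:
y(U) = 1/(283 + U)
X = 122 (X = 53 + 69 = 122)
V = 122
1/(((V + 43)² - 91855)*y(-279)) = 1/(((122 + 43)² - 91855)*(1/(283 - 279))) = 1/((165² - 91855)*(1/4)) = 1/((27225 - 91855)*(¼)) = 4/(-64630) = -1/64630*4 = -2/32315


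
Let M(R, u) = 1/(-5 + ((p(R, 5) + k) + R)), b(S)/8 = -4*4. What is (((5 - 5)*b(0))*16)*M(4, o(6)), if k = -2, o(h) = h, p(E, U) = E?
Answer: 0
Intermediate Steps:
b(S) = -128 (b(S) = 8*(-4*4) = 8*(-16) = -128)
M(R, u) = 1/(-7 + 2*R) (M(R, u) = 1/(-5 + ((R - 2) + R)) = 1/(-5 + ((-2 + R) + R)) = 1/(-5 + (-2 + 2*R)) = 1/(-7 + 2*R))
(((5 - 5)*b(0))*16)*M(4, o(6)) = (((5 - 5)*(-128))*16)/(-7 + 2*4) = ((0*(-128))*16)/(-7 + 8) = (0*16)/1 = 0*1 = 0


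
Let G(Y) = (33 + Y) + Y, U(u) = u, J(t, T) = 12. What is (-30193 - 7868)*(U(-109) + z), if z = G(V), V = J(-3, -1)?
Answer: 1979172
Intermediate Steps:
V = 12
G(Y) = 33 + 2*Y
z = 57 (z = 33 + 2*12 = 33 + 24 = 57)
(-30193 - 7868)*(U(-109) + z) = (-30193 - 7868)*(-109 + 57) = -38061*(-52) = 1979172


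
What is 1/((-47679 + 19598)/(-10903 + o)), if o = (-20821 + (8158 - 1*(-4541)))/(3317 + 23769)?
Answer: 147663390/380300983 ≈ 0.38828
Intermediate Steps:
o = -4061/13543 (o = (-20821 + (8158 + 4541))/27086 = (-20821 + 12699)*(1/27086) = -8122*1/27086 = -4061/13543 ≈ -0.29986)
1/((-47679 + 19598)/(-10903 + o)) = 1/((-47679 + 19598)/(-10903 - 4061/13543)) = 1/(-28081/(-147663390/13543)) = 1/(-28081*(-13543/147663390)) = 1/(380300983/147663390) = 147663390/380300983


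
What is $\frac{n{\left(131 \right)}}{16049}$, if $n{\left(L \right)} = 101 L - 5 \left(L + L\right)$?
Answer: $\frac{11921}{16049} \approx 0.74279$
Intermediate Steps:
$n{\left(L \right)} = 91 L$ ($n{\left(L \right)} = 101 L - 5 \cdot 2 L = 101 L - 10 L = 91 L$)
$\frac{n{\left(131 \right)}}{16049} = \frac{91 \cdot 131}{16049} = 11921 \cdot \frac{1}{16049} = \frac{11921}{16049}$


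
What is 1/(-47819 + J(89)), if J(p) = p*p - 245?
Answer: -1/40143 ≈ -2.4911e-5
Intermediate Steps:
J(p) = -245 + p² (J(p) = p² - 245 = -245 + p²)
1/(-47819 + J(89)) = 1/(-47819 + (-245 + 89²)) = 1/(-47819 + (-245 + 7921)) = 1/(-47819 + 7676) = 1/(-40143) = -1/40143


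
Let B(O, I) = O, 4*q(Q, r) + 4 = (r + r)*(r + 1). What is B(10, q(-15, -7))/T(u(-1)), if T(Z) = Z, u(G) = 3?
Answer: 10/3 ≈ 3.3333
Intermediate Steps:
q(Q, r) = -1 + r*(1 + r)/2 (q(Q, r) = -1 + ((r + r)*(r + 1))/4 = -1 + ((2*r)*(1 + r))/4 = -1 + (2*r*(1 + r))/4 = -1 + r*(1 + r)/2)
B(10, q(-15, -7))/T(u(-1)) = 10/3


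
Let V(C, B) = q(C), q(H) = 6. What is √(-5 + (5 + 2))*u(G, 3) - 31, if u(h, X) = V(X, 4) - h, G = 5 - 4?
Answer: -31 + 5*√2 ≈ -23.929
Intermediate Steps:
G = 1
V(C, B) = 6
u(h, X) = 6 - h
√(-5 + (5 + 2))*u(G, 3) - 31 = √(-5 + (5 + 2))*(6 - 1*1) - 31 = √(-5 + 7)*(6 - 1) - 31 = √2*5 - 31 = 5*√2 - 31 = -31 + 5*√2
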